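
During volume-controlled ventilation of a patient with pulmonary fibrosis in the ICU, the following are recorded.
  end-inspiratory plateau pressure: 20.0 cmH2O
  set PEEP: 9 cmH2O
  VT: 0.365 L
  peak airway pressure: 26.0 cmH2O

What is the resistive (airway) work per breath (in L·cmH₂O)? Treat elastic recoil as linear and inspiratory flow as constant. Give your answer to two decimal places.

2.19

With constant inspiratory flow the resistive pressure is constant at PIP − Pplat = 26.0 − 20.0 = 6.0 cmH2O, so resistive work = 6.0 × 0.365 = 2.19 L·cmH2O.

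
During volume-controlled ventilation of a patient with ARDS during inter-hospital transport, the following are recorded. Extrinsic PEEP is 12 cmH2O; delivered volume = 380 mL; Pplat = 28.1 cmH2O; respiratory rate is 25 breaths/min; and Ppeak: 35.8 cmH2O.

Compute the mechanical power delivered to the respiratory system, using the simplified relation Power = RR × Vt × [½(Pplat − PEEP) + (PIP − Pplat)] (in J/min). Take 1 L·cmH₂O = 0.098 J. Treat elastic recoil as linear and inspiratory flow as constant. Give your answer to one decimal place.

14.7

Per-breath work = Vt × [½(Pplat−PEEP) + (PIP−Pplat)] = 0.380 × [0.5×16.1 + 7.7] = 0.380 × 15.75 = 5.985 L·cmH2O.
Power = 25 × 5.985 = 149.63 L·cmH2O/min.
× 0.098 J/(L·cmH2O) → 14.664 J/min.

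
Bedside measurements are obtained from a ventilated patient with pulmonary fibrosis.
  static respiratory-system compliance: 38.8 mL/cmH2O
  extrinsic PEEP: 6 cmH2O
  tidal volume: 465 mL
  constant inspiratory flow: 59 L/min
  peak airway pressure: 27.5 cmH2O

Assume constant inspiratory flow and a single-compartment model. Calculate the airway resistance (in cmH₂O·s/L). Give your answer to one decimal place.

9.7

Flow: 59 L/min ÷ 60 = 0.9833 L/s.
Equation of motion (constant flow): PIP = Vt/C + R·V̇ + PEEP.
R·V̇ = PIP − Vt/C − PEEP = 27.5 − 465/38.8 − 6 = 27.5 − 11.985 − 6 = 9.515 cmH2O.
R = 9.515 / 0.9833 = 9.677 cmH2O·s/L.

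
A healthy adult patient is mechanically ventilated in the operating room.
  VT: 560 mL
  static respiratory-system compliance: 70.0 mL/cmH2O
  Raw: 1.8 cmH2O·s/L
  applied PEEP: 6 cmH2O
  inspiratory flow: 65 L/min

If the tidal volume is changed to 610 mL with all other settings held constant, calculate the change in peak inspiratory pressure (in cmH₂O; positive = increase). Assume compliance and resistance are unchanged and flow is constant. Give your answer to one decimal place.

0.7

PIP = Vt/C + R·V̇ + PEEP (constant-flow equation of motion).
Only the elastic term changes: ΔPIP = ΔVt / C = (610 − 560) / 70.0 = 0.7143 cmH2O.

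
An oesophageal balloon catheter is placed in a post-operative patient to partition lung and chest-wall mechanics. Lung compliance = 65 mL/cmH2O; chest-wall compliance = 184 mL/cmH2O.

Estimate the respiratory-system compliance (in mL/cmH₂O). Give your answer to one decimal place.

48.0

Lung and chest wall are elastances in series: 1/Crs = 1/CL + 1/Ccw.
1/Crs = 1/65 + 1/184 = 0.02082.
Crs = 48.031 mL/cmH2O.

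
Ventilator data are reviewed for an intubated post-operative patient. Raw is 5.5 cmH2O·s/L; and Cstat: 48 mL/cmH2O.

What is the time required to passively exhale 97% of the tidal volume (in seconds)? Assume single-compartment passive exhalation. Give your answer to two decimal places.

τ = R × C = 5.5 × 48 mL/cmH2O = 5.5 × 0.048 L/cmH2O = 0.264 s.
Exhaled fraction f = 1 − e^(−t/τ) → t = −τ·ln(1 − f) = −0.264·ln(0.03) = 0.9257 s.

0.93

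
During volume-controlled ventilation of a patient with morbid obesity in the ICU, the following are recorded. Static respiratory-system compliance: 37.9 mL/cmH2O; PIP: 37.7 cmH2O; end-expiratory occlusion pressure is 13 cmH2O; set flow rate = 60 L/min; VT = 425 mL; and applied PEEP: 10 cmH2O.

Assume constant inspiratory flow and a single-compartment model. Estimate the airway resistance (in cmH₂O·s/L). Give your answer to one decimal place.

Flow: 60 L/min ÷ 60 = 1 L/s.
Total PEEP = 13 cmH2O (set 10 + intrinsic 3); this is the baseline alveolar pressure.
Equation of motion (constant flow): PIP = Vt/C + R·V̇ + PEEP.
R·V̇ = PIP − Vt/C − PEEP = 37.7 − 425/37.9 − 13 = 37.7 − 11.214 − 13 = 13.486 cmH2O.
R = 13.486 / 1 = 13.486 cmH2O·s/L.

13.5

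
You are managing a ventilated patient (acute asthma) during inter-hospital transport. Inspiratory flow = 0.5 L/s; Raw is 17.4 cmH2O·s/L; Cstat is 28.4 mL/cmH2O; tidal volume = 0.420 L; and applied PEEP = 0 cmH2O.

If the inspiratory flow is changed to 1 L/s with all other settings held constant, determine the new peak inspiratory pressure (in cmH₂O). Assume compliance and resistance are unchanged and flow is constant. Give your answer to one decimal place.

32.2

PIP = Vt/C + R·V̇ + PEEP (constant-flow equation of motion).
Only the resistive term changes: ΔPIP = R × ΔV̇ = 17.4 × (1 − 0.5) = 17.4 × 0.5 = 8.7 cmH2O.
Original PIP = 420/28.4 + 17.4×0.5 + 0 = 23.489 cmH2O; new PIP = 23.489 + (8.7) = 32.189 cmH2O.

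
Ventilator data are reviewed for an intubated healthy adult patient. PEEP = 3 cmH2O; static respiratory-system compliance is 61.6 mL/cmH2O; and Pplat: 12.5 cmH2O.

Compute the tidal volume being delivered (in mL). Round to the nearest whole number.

Vt = Cstat × (Pplat − PEEP) = 61.6 × (12.5 − 3) = 61.6 × 9.5 = 585.2 mL.

585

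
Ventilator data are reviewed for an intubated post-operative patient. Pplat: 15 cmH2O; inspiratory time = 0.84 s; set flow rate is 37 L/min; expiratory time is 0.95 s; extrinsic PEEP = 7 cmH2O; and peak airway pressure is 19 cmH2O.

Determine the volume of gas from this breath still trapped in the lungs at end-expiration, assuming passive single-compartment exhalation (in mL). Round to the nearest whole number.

Flow: 37 L/min ÷ 60 = 0.6167 L/s.
Vt = flow × Ti = 0.6167 L/s × 0.84 s × 1000 mL/L = 518.03 mL.
R = (PIP − Pplat)/V̇ = (19 − 15) / 0.6167 = 4.0/0.6167 = 6.486 cmH2O·s/L.
C = Vt/(Pplat − PEEP) = 518.03 / (15 − 7) = 518.03/8.0 = 64.754 mL/cmH2O.
τ = R × C = 6.486 × 0.06475 L/cmH2O = 0.42 s.
Fraction remaining = e^(−Te/τ) = e^(−0.95/0.42) = 0.1042.
Trapped volume = 518.03 × 0.1042 = 53.979 mL.

54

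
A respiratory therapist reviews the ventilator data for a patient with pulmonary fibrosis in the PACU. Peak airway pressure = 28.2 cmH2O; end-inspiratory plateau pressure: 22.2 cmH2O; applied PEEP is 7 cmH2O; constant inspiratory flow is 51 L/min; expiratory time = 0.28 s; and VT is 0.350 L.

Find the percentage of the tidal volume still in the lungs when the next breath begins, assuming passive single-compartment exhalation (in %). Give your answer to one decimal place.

17.9

Flow: 51 L/min ÷ 60 = 0.85 L/s.
R = (PIP − Pplat)/V̇ = (28.2 − 22.2) / 0.85 = 6.0/0.85 = 7.059 cmH2O·s/L.
C = Vt/(Pplat − PEEP) = 350.0 / (22.2 − 7) = 350.0/15.2 = 23.026 mL/cmH2O.
τ = R × C = 7.059 × 0.02303 L/cmH2O = 0.1626 s.
Fraction remaining at end-expiration = e^(−Te/τ) = e^(−0.28/0.1626) = 0.1787 → 17.87%.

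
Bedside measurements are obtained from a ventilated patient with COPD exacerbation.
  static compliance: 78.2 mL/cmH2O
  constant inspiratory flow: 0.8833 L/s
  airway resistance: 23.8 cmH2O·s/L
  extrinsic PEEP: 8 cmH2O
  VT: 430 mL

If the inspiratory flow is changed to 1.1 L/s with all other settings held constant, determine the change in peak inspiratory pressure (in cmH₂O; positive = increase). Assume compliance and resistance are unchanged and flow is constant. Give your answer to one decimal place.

PIP = Vt/C + R·V̇ + PEEP (constant-flow equation of motion).
Only the resistive term changes: ΔPIP = R × ΔV̇ = 23.8 × (1.1 − 0.8833) = 23.8 × 0.2167 = 5.157 cmH2O.

5.2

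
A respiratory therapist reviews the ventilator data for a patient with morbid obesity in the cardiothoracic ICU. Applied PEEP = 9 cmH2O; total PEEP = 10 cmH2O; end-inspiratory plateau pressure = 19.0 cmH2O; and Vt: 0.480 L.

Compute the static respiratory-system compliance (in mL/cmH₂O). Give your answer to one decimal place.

53.3

End-expiratory occlusion gives total PEEP = 10 cmH2O (intrinsic PEEP = 10 − 9 = 1). Use total PEEP for the elastic gradient.
Cstat = Vt / (Pplat − PEEPtotal) = 480 / (19.0 − 10) = 480 / 9.0 = 53.333 mL/cmH2O.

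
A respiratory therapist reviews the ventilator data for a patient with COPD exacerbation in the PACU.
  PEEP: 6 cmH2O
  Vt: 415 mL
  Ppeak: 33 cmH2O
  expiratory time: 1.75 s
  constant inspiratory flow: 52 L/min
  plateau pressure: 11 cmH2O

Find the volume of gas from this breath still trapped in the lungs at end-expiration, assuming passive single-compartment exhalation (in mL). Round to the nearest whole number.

Flow: 52 L/min ÷ 60 = 0.8667 L/s.
R = (PIP − Pplat)/V̇ = (33 − 11) / 0.8667 = 22.0/0.8667 = 25.384 cmH2O·s/L.
C = Vt/(Pplat − PEEP) = 415.0 / (11 − 6) = 415.0/5.0 = 83.0 mL/cmH2O.
τ = R × C = 25.384 × 0.083 L/cmH2O = 2.107 s.
Fraction remaining = e^(−Te/τ) = e^(−1.75/2.107) = 0.4358.
Trapped volume = 415.0 × 0.4358 = 180.86 mL.

181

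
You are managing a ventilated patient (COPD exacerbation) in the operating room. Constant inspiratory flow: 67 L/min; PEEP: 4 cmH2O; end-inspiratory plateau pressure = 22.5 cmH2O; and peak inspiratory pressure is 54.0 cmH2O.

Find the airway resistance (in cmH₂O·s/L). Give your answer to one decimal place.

28.2

Flow: 67 L/min ÷ 60 = 1.1167 L/s.
Raw = (PIP − Pplat) / flow = (54.0 − 22.5) / 1.1167 = 31.5 / 1.1167 = 28.208 cmH2O·s/L.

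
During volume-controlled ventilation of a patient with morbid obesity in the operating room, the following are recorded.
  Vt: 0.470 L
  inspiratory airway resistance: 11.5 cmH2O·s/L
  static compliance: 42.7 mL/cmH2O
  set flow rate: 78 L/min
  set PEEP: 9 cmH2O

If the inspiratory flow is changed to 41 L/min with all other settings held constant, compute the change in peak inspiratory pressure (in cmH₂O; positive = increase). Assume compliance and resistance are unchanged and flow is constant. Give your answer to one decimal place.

Flow: 78 L/min ÷ 60 = 1.3 L/s.
New flow: 41 L/min ÷ 60 = 0.6833 L/s.
PIP = Vt/C + R·V̇ + PEEP (constant-flow equation of motion).
Only the resistive term changes: ΔPIP = R × ΔV̇ = 11.5 × (0.6833 − 1.3) = 11.5 × -0.6167 = -7.092 cmH2O.

-7.1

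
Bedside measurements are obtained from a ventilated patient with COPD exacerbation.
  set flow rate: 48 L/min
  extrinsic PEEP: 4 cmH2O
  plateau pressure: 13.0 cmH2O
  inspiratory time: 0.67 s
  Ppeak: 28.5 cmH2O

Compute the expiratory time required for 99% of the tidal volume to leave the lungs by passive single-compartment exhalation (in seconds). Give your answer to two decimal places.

5.31

Flow: 48 L/min ÷ 60 = 0.8 L/s.
Vt = flow × Ti = 0.8 L/s × 0.67 s × 1000 mL/L = 536.0 mL.
R = (PIP − Pplat)/V̇ = (28.5 − 13.0) / 0.8 = 15.5/0.8 = 19.375 cmH2O·s/L.
C = Vt/(Pplat − PEEP) = 536.0 / (13.0 − 4) = 536.0/9.0 = 59.556 mL/cmH2O.
τ = R × C = 19.375 × 0.05956 L/cmH2O = 1.154 s.
t = −τ·ln(1 − 0.99) = −1.154·ln(0.01) = 5.314 s.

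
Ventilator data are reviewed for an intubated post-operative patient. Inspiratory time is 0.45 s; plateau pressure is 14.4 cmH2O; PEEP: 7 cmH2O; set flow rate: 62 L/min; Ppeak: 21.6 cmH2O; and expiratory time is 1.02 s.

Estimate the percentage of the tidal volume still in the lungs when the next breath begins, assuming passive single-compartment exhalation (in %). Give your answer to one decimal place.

Flow: 62 L/min ÷ 60 = 1.0333 L/s.
Vt = flow × Ti = 1.0333 L/s × 0.45 s × 1000 mL/L = 464.99 mL.
R = (PIP − Pplat)/V̇ = (21.6 − 14.4) / 1.0333 = 7.2/1.0333 = 6.968 cmH2O·s/L.
C = Vt/(Pplat − PEEP) = 464.99 / (14.4 − 7) = 464.99/7.4 = 62.836 mL/cmH2O.
τ = R × C = 6.968 × 0.06284 L/cmH2O = 0.4379 s.
Fraction remaining at end-expiration = e^(−Te/τ) = e^(−1.02/0.4379) = 0.09736 → 9.736%.

9.7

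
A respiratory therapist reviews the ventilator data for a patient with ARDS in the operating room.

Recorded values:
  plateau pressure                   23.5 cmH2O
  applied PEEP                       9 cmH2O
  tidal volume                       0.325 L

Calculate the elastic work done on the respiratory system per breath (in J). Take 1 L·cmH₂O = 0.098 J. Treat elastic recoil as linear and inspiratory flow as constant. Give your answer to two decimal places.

Elastic work ≈ ½ × (Pplat − PEEP) × Vt = 0.5 × (23.5 − 9) × 0.325 L = 0.5 × 14.5 × 0.325 = 2.356 L·cmH2O.
× 0.098 J/(L·cmH2O) → 0.2309 J.

0.23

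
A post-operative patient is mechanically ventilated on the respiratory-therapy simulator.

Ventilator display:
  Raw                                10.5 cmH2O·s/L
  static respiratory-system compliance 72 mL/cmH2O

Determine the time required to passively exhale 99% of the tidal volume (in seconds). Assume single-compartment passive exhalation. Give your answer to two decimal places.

3.48

τ = R × C = 10.5 × 72 mL/cmH2O = 10.5 × 0.072 L/cmH2O = 0.756 s.
Exhaled fraction f = 1 − e^(−t/τ) → t = −τ·ln(1 − f) = −0.756·ln(0.01) = 3.482 s.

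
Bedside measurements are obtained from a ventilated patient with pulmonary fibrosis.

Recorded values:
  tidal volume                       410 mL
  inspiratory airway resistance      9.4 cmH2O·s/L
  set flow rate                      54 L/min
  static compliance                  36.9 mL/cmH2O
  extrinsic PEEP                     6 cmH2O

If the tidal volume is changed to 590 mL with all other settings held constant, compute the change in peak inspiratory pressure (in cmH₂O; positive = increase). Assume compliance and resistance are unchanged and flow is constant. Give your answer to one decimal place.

4.9

PIP = Vt/C + R·V̇ + PEEP (constant-flow equation of motion).
Only the elastic term changes: ΔPIP = ΔVt / C = (590 − 410) / 36.9 = 4.878 cmH2O.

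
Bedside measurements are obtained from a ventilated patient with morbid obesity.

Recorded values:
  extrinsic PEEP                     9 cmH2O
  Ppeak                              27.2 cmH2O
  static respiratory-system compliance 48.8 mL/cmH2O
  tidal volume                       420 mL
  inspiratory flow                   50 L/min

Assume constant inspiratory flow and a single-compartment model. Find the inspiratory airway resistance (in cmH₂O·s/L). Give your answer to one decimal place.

Flow: 50 L/min ÷ 60 = 0.8333 L/s.
Equation of motion (constant flow): PIP = Vt/C + R·V̇ + PEEP.
R·V̇ = PIP − Vt/C − PEEP = 27.2 − 420/48.8 − 9 = 27.2 − 8.607 − 9 = 9.593 cmH2O.
R = 9.593 / 0.8333 = 11.512 cmH2O·s/L.

11.5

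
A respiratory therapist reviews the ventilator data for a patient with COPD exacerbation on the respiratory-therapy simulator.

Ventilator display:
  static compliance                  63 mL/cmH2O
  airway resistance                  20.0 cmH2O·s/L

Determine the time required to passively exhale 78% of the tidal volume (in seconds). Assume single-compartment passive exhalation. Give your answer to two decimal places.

1.91

τ = R × C = 20.0 × 63 mL/cmH2O = 20.0 × 0.063 L/cmH2O = 1.26 s.
Exhaled fraction f = 1 − e^(−t/τ) → t = −τ·ln(1 − f) = −1.26·ln(0.22) = 1.908 s.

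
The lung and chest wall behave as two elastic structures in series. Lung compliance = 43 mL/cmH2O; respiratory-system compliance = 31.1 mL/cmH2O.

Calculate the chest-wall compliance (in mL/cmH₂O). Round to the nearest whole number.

112

1/Ccw = 1/Crs − 1/CL.
1/Ccw = 1/31.1 − 1/43 = 0.008899.
Ccw = 112.37 mL/cmH2O.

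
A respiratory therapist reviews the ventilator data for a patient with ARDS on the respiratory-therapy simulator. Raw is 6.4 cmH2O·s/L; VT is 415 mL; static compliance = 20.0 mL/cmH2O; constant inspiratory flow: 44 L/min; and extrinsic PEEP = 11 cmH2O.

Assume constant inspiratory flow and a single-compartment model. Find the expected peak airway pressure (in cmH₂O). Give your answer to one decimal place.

Flow: 44 L/min ÷ 60 = 0.7333 L/s.
Equation of motion (constant flow): PIP = Vt/C + R·V̇ + PEEP.
PIP = 415/20.0 + 6.4×0.7333 + 11 = 20.75 + 4.693 + 11 = 36.443 cmH2O.

36.4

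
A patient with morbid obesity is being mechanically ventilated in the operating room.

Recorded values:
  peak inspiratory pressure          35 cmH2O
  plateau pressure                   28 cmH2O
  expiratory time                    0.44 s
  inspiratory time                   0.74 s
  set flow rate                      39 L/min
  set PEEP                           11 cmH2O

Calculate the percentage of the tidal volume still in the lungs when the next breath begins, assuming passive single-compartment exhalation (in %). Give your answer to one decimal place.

23.6

Flow: 39 L/min ÷ 60 = 0.65 L/s.
Vt = flow × Ti = 0.65 L/s × 0.74 s × 1000 mL/L = 481.0 mL.
R = (PIP − Pplat)/V̇ = (35 − 28) / 0.65 = 7.0/0.65 = 10.769 cmH2O·s/L.
C = Vt/(Pplat − PEEP) = 481.0 / (28 − 11) = 481.0/17.0 = 28.294 mL/cmH2O.
τ = R × C = 10.769 × 0.02829 L/cmH2O = 0.3047 s.
Fraction remaining at end-expiration = e^(−Te/τ) = e^(−0.44/0.3047) = 0.236 → 23.6%.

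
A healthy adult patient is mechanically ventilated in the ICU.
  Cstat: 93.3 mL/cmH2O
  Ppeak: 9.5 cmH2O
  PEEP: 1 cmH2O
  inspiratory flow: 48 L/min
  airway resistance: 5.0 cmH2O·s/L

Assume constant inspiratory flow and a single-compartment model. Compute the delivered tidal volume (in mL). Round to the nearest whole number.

420

Flow: 48 L/min ÷ 60 = 0.8 L/s.
Equation of motion (constant flow): PIP = Vt/C + R·V̇ + PEEP.
Vt/C = PIP − R·V̇ − PEEP = 9.5 − 4.0 − 1 = 4.5 cmH2O.
Vt = C × 4.5 = 93.3 × 4.5 = 419.85 mL.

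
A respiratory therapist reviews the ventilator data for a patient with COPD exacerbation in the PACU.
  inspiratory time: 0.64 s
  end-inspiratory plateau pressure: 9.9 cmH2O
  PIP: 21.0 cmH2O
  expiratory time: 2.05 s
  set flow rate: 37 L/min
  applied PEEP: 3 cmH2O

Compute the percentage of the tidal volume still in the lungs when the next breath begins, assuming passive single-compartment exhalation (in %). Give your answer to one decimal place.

13.7

Flow: 37 L/min ÷ 60 = 0.6167 L/s.
Vt = flow × Ti = 0.6167 L/s × 0.64 s × 1000 mL/L = 394.69 mL.
R = (PIP − Pplat)/V̇ = (21.0 − 9.9) / 0.6167 = 11.1/0.6167 = 17.999 cmH2O·s/L.
C = Vt/(Pplat − PEEP) = 394.69 / (9.9 − 3) = 394.69/6.9 = 57.201 mL/cmH2O.
τ = R × C = 17.999 × 0.0572 L/cmH2O = 1.03 s.
Fraction remaining at end-expiration = e^(−Te/τ) = e^(−2.05/1.03) = 0.1367 → 13.67%.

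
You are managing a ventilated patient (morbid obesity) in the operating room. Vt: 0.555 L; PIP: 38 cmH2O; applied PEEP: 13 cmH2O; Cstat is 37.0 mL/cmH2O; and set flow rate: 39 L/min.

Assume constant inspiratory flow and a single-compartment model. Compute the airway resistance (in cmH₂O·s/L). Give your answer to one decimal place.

15.4

Flow: 39 L/min ÷ 60 = 0.65 L/s.
Equation of motion (constant flow): PIP = Vt/C + R·V̇ + PEEP.
R·V̇ = PIP − Vt/C − PEEP = 38 − 555/37.0 − 13 = 38 − 15.0 − 13 = 10.0 cmH2O.
R = 10.0 / 0.65 = 15.385 cmH2O·s/L.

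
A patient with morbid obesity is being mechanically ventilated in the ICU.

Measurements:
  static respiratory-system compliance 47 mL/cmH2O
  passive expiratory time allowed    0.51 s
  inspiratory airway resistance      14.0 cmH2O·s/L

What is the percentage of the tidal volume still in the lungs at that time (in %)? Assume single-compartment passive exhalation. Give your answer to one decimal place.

46.1

τ = R × C = 14.0 × 47 mL/cmH2O = 14.0 × 0.047 L/cmH2O = 0.658 s.
Passive exhalation: V(t)/V₀ = e^(−t/τ) = e^(−0.51/0.658) = 0.4607.
Fraction remaining = 0.4607 → 46.07%.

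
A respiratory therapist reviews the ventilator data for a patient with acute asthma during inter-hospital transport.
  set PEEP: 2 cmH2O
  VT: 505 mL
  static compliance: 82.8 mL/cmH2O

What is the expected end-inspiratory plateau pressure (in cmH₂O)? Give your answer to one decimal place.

Pplat = PEEP + Vt / Cstat = 2 + 505 / 82.8 = 2 + 6.099 = 8.099 cmH2O.

8.1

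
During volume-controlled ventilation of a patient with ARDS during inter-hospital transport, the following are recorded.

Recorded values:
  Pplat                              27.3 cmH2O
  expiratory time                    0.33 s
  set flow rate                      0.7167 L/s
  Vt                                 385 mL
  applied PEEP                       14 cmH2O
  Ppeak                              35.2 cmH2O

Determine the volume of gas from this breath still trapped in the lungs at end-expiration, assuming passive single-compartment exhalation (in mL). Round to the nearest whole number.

R = (PIP − Pplat)/V̇ = (35.2 − 27.3) / 0.7167 = 7.9/0.7167 = 11.023 cmH2O·s/L.
C = Vt/(Pplat − PEEP) = 385.0 / (27.3 − 14) = 385.0/13.3 = 28.947 mL/cmH2O.
τ = R × C = 11.023 × 0.02895 L/cmH2O = 0.3191 s.
Fraction remaining = e^(−Te/τ) = e^(−0.33/0.3191) = 0.3555.
Trapped volume = 385.0 × 0.3555 = 136.87 mL.

137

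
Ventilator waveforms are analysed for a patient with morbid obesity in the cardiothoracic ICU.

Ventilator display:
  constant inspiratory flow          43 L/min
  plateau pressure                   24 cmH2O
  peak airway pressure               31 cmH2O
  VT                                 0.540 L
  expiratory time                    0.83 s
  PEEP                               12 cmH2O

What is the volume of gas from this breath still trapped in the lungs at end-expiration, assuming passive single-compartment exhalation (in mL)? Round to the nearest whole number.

82

Flow: 43 L/min ÷ 60 = 0.7167 L/s.
R = (PIP − Pplat)/V̇ = (31 − 24) / 0.7167 = 7.0/0.7167 = 9.767 cmH2O·s/L.
C = Vt/(Pplat − PEEP) = 540.0 / (24 − 12) = 540.0/12.0 = 45.0 mL/cmH2O.
τ = R × C = 9.767 × 0.045 L/cmH2O = 0.4395 s.
Fraction remaining = e^(−Te/τ) = e^(−0.83/0.4395) = 0.1513.
Trapped volume = 540.0 × 0.1513 = 81.702 mL.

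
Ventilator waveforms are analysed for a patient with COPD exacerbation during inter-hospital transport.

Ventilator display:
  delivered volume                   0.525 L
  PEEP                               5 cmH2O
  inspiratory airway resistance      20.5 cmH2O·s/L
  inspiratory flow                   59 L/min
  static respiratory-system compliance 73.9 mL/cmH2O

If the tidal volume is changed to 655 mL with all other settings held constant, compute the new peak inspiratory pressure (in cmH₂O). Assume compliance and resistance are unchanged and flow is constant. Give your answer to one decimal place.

34.0

Flow: 59 L/min ÷ 60 = 0.9833 L/s.
PIP = Vt/C + R·V̇ + PEEP (constant-flow equation of motion).
Only the elastic term changes: ΔPIP = ΔVt / C = (655 − 525) / 73.9 = 1.759 cmH2O.
Original PIP = 525/73.9 + 20.5×0.9833 + 5 = 32.262 cmH2O; new PIP = 32.262 + (1.759) = 34.021 cmH2O.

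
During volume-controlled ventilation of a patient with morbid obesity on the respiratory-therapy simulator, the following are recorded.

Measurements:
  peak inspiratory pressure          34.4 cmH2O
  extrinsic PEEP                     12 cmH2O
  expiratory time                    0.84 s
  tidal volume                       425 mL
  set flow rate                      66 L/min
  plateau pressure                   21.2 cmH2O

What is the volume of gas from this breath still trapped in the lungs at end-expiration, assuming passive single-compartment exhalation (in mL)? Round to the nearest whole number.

Flow: 66 L/min ÷ 60 = 1.1 L/s.
R = (PIP − Pplat)/V̇ = (34.4 − 21.2) / 1.1 = 13.2/1.1 = 12.0 cmH2O·s/L.
C = Vt/(Pplat − PEEP) = 425.0 / (21.2 − 12) = 425.0/9.2 = 46.196 mL/cmH2O.
τ = R × C = 12.0 × 0.0462 L/cmH2O = 0.5544 s.
Fraction remaining = e^(−Te/τ) = e^(−0.84/0.5544) = 0.2198.
Trapped volume = 425.0 × 0.2198 = 93.415 mL.

93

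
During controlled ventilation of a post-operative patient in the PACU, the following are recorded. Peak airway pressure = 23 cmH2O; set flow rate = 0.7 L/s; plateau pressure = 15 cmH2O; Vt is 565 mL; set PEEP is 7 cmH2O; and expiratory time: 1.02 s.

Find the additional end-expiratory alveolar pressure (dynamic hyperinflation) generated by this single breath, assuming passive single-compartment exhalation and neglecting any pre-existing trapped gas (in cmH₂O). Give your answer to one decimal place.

R = (PIP − Pplat)/V̇ = (23 − 15) / 0.7 = 8.0/0.7 = 11.429 cmH2O·s/L.
C = Vt/(Pplat − PEEP) = 565.0 / (15 − 7) = 565.0/8.0 = 70.625 mL/cmH2O.
τ = R × C = 11.429 × 0.07063 L/cmH2O = 0.8072 s.
Fraction remaining = e^(−Te/τ) = e^(−1.02/0.8072) = 0.2826; trapped volume = 565.0 × 0.2826 = 159.67 mL.
Additional alveolar pressure from trapping ≈ V_trapped / C = 159.67 / 70.625 = 2.261 cmH2O.

2.3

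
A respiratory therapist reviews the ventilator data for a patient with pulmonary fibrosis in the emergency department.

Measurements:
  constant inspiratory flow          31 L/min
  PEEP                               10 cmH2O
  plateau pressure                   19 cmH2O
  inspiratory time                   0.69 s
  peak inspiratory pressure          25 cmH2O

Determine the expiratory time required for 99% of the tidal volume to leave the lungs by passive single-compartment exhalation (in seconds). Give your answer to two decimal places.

Flow: 31 L/min ÷ 60 = 0.5167 L/s.
Vt = flow × Ti = 0.5167 L/s × 0.69 s × 1000 mL/L = 356.52 mL.
R = (PIP − Pplat)/V̇ = (25 − 19) / 0.5167 = 6.0/0.5167 = 11.612 cmH2O·s/L.
C = Vt/(Pplat − PEEP) = 356.52 / (19 − 10) = 356.52/9.0 = 39.613 mL/cmH2O.
τ = R × C = 11.612 × 0.03961 L/cmH2O = 0.46 s.
t = −τ·ln(1 − 0.99) = −0.46·ln(0.01) = 2.118 s.

2.12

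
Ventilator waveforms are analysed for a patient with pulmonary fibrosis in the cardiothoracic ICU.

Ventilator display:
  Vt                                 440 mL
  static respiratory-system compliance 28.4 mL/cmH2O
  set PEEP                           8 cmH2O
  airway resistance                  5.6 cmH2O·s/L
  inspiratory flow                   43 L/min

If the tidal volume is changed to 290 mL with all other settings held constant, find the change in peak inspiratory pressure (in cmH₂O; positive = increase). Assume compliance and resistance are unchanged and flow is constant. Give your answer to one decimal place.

PIP = Vt/C + R·V̇ + PEEP (constant-flow equation of motion).
Only the elastic term changes: ΔPIP = ΔVt / C = (290 − 440) / 28.4 = -5.282 cmH2O.

-5.3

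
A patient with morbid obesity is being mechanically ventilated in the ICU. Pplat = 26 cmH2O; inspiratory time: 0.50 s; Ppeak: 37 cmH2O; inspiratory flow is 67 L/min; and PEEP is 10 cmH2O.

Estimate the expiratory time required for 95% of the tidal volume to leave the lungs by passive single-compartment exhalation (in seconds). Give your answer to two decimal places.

Flow: 67 L/min ÷ 60 = 1.1167 L/s.
Vt = flow × Ti = 1.1167 L/s × 0.50 s × 1000 mL/L = 558.35 mL.
R = (PIP − Pplat)/V̇ = (37 − 26) / 1.1167 = 11.0/1.1167 = 9.85 cmH2O·s/L.
C = Vt/(Pplat − PEEP) = 558.35 / (26 − 10) = 558.35/16.0 = 34.897 mL/cmH2O.
τ = R × C = 9.85 × 0.0349 L/cmH2O = 0.3438 s.
t = −τ·ln(1 − 0.95) = −0.3438·ln(0.05) = 1.03 s.

1.03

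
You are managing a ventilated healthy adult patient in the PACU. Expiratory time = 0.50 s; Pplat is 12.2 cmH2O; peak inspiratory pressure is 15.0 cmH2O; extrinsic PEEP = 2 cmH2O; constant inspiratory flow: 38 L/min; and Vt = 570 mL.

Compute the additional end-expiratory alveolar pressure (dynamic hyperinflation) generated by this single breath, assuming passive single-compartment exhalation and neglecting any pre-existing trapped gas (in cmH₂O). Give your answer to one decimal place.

Flow: 38 L/min ÷ 60 = 0.6333 L/s.
R = (PIP − Pplat)/V̇ = (15.0 − 12.2) / 0.6333 = 2.8/0.6333 = 4.421 cmH2O·s/L.
C = Vt/(Pplat − PEEP) = 570.0 / (12.2 − 2) = 570.0/10.2 = 55.882 mL/cmH2O.
τ = R × C = 4.421 × 0.05588 L/cmH2O = 0.247 s.
Fraction remaining = e^(−Te/τ) = e^(−0.50/0.247) = 0.1321; trapped volume = 570.0 × 0.1321 = 75.297 mL.
Additional alveolar pressure from trapping ≈ V_trapped / C = 75.297 / 55.882 = 1.347 cmH2O.

1.3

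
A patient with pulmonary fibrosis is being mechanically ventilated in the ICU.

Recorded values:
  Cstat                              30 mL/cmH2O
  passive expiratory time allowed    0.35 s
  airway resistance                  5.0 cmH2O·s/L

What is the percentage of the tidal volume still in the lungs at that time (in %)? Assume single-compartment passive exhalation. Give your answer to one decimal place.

τ = R × C = 5.0 × 30 mL/cmH2O = 5.0 × 0.030 L/cmH2O = 0.15 s.
Passive exhalation: V(t)/V₀ = e^(−t/τ) = e^(−0.35/0.15) = 0.09697.
Fraction remaining = 0.09697 → 9.697%.

9.7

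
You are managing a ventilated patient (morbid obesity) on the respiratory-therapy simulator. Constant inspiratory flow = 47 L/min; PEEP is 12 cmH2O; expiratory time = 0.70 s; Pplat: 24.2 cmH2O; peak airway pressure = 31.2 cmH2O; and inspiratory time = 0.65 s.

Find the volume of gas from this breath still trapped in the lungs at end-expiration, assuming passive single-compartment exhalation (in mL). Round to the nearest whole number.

78

Flow: 47 L/min ÷ 60 = 0.7833 L/s.
Vt = flow × Ti = 0.7833 L/s × 0.65 s × 1000 mL/L = 509.15 mL.
R = (PIP − Pplat)/V̇ = (31.2 − 24.2) / 0.7833 = 7.0/0.7833 = 8.937 cmH2O·s/L.
C = Vt/(Pplat − PEEP) = 509.15 / (24.2 − 12) = 509.15/12.2 = 41.734 mL/cmH2O.
τ = R × C = 8.937 × 0.04173 L/cmH2O = 0.3729 s.
Fraction remaining = e^(−Te/τ) = e^(−0.70/0.3729) = 0.153.
Trapped volume = 509.15 × 0.153 = 77.9 mL.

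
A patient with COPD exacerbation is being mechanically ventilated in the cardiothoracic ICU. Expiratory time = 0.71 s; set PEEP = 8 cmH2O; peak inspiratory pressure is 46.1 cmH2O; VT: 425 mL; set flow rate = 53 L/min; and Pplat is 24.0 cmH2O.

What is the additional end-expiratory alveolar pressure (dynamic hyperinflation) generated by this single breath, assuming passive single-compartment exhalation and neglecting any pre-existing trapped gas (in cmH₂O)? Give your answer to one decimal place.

5.5

Flow: 53 L/min ÷ 60 = 0.8833 L/s.
R = (PIP − Pplat)/V̇ = (46.1 − 24.0) / 0.8833 = 22.1/0.8833 = 25.02 cmH2O·s/L.
C = Vt/(Pplat − PEEP) = 425.0 / (24.0 − 8) = 425.0/16.0 = 26.563 mL/cmH2O.
τ = R × C = 25.02 × 0.02656 L/cmH2O = 0.6645 s.
Fraction remaining = e^(−Te/τ) = e^(−0.71/0.6645) = 0.3435; trapped volume = 425.0 × 0.3435 = 145.99 mL.
Additional alveolar pressure from trapping ≈ V_trapped / C = 145.99 / 26.563 = 5.496 cmH2O.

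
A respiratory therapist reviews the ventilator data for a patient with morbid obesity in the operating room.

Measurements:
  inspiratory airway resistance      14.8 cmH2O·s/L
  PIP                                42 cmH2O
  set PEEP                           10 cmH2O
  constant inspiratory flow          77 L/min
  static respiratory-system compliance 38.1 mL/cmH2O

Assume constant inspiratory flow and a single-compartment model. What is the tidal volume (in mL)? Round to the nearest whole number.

496

Flow: 77 L/min ÷ 60 = 1.2833 L/s.
Equation of motion (constant flow): PIP = Vt/C + R·V̇ + PEEP.
Vt/C = PIP − R·V̇ − PEEP = 42 − 18.993 − 10 = 13.007 cmH2O.
Vt = C × 13.007 = 38.1 × 13.007 = 495.57 mL.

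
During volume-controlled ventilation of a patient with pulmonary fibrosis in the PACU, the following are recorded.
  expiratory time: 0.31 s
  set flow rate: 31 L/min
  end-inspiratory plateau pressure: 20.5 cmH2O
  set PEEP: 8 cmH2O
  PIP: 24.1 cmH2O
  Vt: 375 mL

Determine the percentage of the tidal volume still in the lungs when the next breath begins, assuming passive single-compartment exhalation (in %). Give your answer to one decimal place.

Flow: 31 L/min ÷ 60 = 0.5167 L/s.
R = (PIP − Pplat)/V̇ = (24.1 − 20.5) / 0.5167 = 3.6/0.5167 = 6.967 cmH2O·s/L.
C = Vt/(Pplat − PEEP) = 375.0 / (20.5 − 8) = 375.0/12.5 = 30.0 mL/cmH2O.
τ = R × C = 6.967 × 0.03 L/cmH2O = 0.209 s.
Fraction remaining at end-expiration = e^(−Te/τ) = e^(−0.31/0.209) = 0.2269 → 22.69%.

22.7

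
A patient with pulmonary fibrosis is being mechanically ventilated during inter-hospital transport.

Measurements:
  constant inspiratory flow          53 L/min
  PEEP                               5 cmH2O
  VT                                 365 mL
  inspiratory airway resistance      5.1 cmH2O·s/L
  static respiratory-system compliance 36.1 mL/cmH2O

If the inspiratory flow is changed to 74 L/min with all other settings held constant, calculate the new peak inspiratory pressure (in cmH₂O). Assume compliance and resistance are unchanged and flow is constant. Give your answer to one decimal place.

Flow: 53 L/min ÷ 60 = 0.8833 L/s.
New flow: 74 L/min ÷ 60 = 1.2333 L/s.
PIP = Vt/C + R·V̇ + PEEP (constant-flow equation of motion).
Only the resistive term changes: ΔPIP = R × ΔV̇ = 5.1 × (1.2333 − 0.8833) = 5.1 × 0.35 = 1.785 cmH2O.
Original PIP = 365/36.1 + 5.1×0.8833 + 5 = 19.616 cmH2O; new PIP = 19.616 + (1.785) = 21.401 cmH2O.

21.4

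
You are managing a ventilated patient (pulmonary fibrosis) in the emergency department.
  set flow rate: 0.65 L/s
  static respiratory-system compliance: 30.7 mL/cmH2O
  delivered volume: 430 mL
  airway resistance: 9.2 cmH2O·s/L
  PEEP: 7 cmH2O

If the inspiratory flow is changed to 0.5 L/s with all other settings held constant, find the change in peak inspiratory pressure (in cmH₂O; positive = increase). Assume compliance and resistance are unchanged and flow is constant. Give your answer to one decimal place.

-1.4

PIP = Vt/C + R·V̇ + PEEP (constant-flow equation of motion).
Only the resistive term changes: ΔPIP = R × ΔV̇ = 9.2 × (0.5 − 0.65) = 9.2 × -0.15 = -1.38 cmH2O.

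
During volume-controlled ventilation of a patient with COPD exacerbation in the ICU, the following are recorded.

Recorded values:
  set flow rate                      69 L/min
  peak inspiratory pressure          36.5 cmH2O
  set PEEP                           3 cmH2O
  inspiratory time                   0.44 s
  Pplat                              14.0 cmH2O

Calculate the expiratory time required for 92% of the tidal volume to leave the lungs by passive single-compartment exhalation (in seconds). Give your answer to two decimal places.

2.27

Flow: 69 L/min ÷ 60 = 1.15 L/s.
Vt = flow × Ti = 1.15 L/s × 0.44 s × 1000 mL/L = 506.0 mL.
R = (PIP − Pplat)/V̇ = (36.5 − 14.0) / 1.15 = 22.5/1.15 = 19.565 cmH2O·s/L.
C = Vt/(Pplat − PEEP) = 506.0 / (14.0 − 3) = 506.0/11.0 = 46.0 mL/cmH2O.
τ = R × C = 19.565 × 0.046 L/cmH2O = 0.9 s.
t = −τ·ln(1 − 0.92) = −0.9·ln(0.08) = 2.273 s.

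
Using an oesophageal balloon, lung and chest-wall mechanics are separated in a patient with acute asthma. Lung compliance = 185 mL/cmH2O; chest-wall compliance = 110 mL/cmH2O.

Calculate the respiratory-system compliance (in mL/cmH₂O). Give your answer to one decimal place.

69.0

Lung and chest wall are elastances in series: 1/Crs = 1/CL + 1/Ccw.
1/Crs = 1/185 + 1/110 = 0.0145.
Crs = 68.966 mL/cmH2O.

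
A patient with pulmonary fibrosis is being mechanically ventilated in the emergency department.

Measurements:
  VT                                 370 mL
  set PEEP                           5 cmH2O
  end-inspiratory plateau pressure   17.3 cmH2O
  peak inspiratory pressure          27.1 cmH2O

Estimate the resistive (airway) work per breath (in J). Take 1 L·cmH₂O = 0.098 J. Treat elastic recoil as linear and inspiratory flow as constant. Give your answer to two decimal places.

With constant inspiratory flow the resistive pressure is constant at PIP − Pplat = 27.1 − 17.3 = 9.8 cmH2O, so resistive work = 9.8 × 0.370 = 3.626 L·cmH2O.
× 0.098 J/(L·cmH2O) → 0.3553 J.

0.36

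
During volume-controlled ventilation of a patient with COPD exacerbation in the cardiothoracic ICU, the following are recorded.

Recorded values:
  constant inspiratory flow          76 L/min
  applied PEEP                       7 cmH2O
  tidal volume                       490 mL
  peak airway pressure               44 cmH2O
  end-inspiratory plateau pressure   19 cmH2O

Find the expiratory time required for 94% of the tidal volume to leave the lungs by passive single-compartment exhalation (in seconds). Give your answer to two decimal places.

Flow: 76 L/min ÷ 60 = 1.2667 L/s.
R = (PIP − Pplat)/V̇ = (44 − 19) / 1.2667 = 25.0/1.2667 = 19.736 cmH2O·s/L.
C = Vt/(Pplat − PEEP) = 490.0 / (19 − 7) = 490.0/12.0 = 40.833 mL/cmH2O.
τ = R × C = 19.736 × 0.04083 L/cmH2O = 0.8058 s.
t = −τ·ln(1 − 0.94) = −0.8058·ln(0.06) = 2.267 s.

2.27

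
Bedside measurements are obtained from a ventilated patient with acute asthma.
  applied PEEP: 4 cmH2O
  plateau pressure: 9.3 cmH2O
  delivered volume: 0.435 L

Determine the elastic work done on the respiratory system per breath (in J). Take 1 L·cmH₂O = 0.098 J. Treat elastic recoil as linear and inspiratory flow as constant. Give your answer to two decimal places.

0.11

Elastic work ≈ ½ × (Pplat − PEEP) × Vt = 0.5 × (9.3 − 4) × 0.435 L = 0.5 × 5.3 × 0.435 = 1.153 L·cmH2O.
× 0.098 J/(L·cmH2O) → 0.113 J.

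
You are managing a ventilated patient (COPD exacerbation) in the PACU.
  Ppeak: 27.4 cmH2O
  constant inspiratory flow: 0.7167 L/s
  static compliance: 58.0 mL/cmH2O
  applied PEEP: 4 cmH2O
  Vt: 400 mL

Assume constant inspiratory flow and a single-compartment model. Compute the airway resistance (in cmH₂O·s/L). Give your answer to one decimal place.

Equation of motion (constant flow): PIP = Vt/C + R·V̇ + PEEP.
R·V̇ = PIP − Vt/C − PEEP = 27.4 − 400/58.0 − 4 = 27.4 − 6.897 − 4 = 16.503 cmH2O.
R = 16.503 / 0.7167 = 23.026 cmH2O·s/L.

23.0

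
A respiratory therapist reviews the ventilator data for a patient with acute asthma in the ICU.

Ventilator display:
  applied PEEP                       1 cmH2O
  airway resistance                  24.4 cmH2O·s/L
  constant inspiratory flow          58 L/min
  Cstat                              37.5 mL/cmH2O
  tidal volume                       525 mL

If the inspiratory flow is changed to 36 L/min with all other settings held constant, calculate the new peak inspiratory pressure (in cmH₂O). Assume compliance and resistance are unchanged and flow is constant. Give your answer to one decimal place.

29.6

Flow: 58 L/min ÷ 60 = 0.9667 L/s.
New flow: 36 L/min ÷ 60 = 0.6 L/s.
PIP = Vt/C + R·V̇ + PEEP (constant-flow equation of motion).
Only the resistive term changes: ΔPIP = R × ΔV̇ = 24.4 × (0.6 − 0.9667) = 24.4 × -0.3667 = -8.947 cmH2O.
Original PIP = 525/37.5 + 24.4×0.9667 + 1 = 38.587 cmH2O; new PIP = 38.587 + (-8.947) = 29.64 cmH2O.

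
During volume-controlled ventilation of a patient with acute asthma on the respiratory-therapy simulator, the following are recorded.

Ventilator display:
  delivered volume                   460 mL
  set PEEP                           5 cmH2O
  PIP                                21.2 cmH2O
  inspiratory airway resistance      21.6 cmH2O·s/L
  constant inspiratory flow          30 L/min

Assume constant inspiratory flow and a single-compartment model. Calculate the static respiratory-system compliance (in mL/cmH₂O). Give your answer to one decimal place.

85.2

Flow: 30 L/min ÷ 60 = 0.5 L/s.
Equation of motion (constant flow): PIP = Vt/C + R·V̇ + PEEP.
Vt/C = PIP − R·V̇ − PEEP = 21.2 − 21.6×0.5 − 5 = 21.2 − 10.8 − 5 = 5.4 cmH2O.
C = Vt / 5.4 = 460 / 5.4 = 85.185 mL/cmH2O.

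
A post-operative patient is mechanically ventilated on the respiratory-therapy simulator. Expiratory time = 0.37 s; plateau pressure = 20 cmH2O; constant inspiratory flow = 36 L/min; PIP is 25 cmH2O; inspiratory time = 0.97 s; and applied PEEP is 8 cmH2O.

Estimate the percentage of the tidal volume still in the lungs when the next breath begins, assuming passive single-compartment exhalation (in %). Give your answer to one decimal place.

Flow: 36 L/min ÷ 60 = 0.6 L/s.
Vt = flow × Ti = 0.6 L/s × 0.97 s × 1000 mL/L = 582.0 mL.
R = (PIP − Pplat)/V̇ = (25 − 20) / 0.6 = 5.0/0.6 = 8.333 cmH2O·s/L.
C = Vt/(Pplat − PEEP) = 582.0 / (20 − 8) = 582.0/12.0 = 48.5 mL/cmH2O.
τ = R × C = 8.333 × 0.0485 L/cmH2O = 0.4042 s.
Fraction remaining at end-expiration = e^(−Te/τ) = e^(−0.37/0.4042) = 0.4004 → 40.04%.

40.0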